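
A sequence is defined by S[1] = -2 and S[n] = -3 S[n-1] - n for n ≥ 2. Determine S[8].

S[2] = -3(-2) - 2 = 4
S[3] = -3(4) - 3 = -15
S[4] = -3(-15) - 4 = 41
S[5] = -3(41) - 5 = -128
S[6] = -3(-128) - 6 = 378
S[7] = -3(378) - 7 = -1141
S[8] = -3(-1141) - 8 = 3415

3415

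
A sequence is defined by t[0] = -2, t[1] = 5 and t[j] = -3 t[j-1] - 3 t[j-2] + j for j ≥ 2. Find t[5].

-16

t[2] = -3(5) - 3(-2) + 2 = -7
t[3] = -3(-7) - 3(5) + 3 = 9
t[4] = -3(9) - 3(-7) + 4 = -2
t[5] = -3(-2) - 3(9) + 5 = -16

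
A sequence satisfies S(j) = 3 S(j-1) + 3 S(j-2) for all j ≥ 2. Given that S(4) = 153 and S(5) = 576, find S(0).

Rearranging, S(j-2) = (S(j) - 3 S(j-1)) / 3.
S(3) = (576 - 3·153) / 3 = 117/3 = 39
S(2) = (153 - 3·39) / 3 = 36/3 = 12
S(1) = (39 - 3·12) / 3 = 3/3 = 1
S(0) = (12 - 3·1) / 3 = 9/3 = 3

3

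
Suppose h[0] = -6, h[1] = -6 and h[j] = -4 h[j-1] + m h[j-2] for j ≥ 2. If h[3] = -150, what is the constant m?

-3

h[2] = 24 - 6m
h[3] = -96 + 18m
So -96 + 18m = -150, giving m = -3.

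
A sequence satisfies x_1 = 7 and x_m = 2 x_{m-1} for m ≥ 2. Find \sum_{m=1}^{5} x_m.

x_2 = 2(7) = 14
x_3 = 2(14) = 28
x_4 = 2(28) = 56
x_5 = 2(56) = 112
Sum = 7 + 14 + 28 + 56 + 112 = 217

217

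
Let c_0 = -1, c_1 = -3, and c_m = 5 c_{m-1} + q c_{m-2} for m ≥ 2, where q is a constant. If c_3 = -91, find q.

c_2 = -15 - q
c_3 = -75 - 8q
So -75 - 8q = -91, giving q = 2.

2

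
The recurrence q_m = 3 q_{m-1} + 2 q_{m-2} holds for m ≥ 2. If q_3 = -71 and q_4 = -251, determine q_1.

Rearranging, q_{m-2} = (q_m - 3 q_{m-1}) / 2.
q_2 = (-251 - 3(-71)) / 2 = -38/2 = -19
q_1 = (-71 - 3(-19)) / 2 = -14/2 = -7

-7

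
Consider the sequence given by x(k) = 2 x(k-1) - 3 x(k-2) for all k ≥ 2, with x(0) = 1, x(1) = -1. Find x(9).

-241

x(2) = 2·(-1) - 3·1 = -5
x(3) = 2·(-5) - 3·(-1) = -7
x(4) = 2·(-7) - 3·(-5) = 1
x(5) = 2·1 - 3·(-7) = 23
x(6) = 2·23 - 3·1 = 43
x(7) = 2·43 - 3·23 = 17
x(8) = 2·17 - 3·43 = -95
x(9) = 2·(-95) - 3·17 = -241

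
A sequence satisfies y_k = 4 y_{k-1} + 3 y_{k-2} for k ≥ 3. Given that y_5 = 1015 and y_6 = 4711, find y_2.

Rearranging, y_{k-2} = (y_k - 4 y_{k-1}) / 3.
y_4 = (4711 - 4(1015)) / 3 = 651/3 = 217
y_3 = (1015 - 4(217)) / 3 = 147/3 = 49
y_2 = (217 - 4(49)) / 3 = 21/3 = 7

7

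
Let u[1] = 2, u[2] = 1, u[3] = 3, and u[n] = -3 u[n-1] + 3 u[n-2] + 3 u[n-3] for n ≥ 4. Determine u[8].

-396

u[4] = -3*3 + 3*1 + 3*2 = 0
u[5] = -3*0 + 3*3 + 3*1 = 12
u[6] = -3*12 + 3*0 + 3*3 = -27
u[7] = -3*(-27) + 3*12 + 3*0 = 117
u[8] = -3*117 + 3*(-27) + 3*12 = -396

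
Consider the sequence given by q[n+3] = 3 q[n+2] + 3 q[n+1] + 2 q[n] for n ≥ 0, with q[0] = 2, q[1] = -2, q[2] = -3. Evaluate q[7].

q[3] = 3·(-3) + 3·(-2) + 2·2 = -11
q[4] = 3·(-11) + 3·(-3) + 2·(-2) = -46
q[5] = 3·(-46) + 3·(-11) + 2·(-3) = -177
q[6] = 3·(-177) + 3·(-46) + 2·(-11) = -691
q[7] = 3·(-691) + 3·(-177) + 2·(-46) = -2696

-2696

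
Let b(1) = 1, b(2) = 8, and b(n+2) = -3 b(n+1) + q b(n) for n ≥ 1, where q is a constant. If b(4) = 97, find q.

b(3) = -24 + q
b(4) = 72 + 5q
So 72 + 5q = 97, giving q = 5.

5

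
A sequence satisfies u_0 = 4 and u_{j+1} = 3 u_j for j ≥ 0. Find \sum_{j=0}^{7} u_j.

13120

u_1 = 3*4 = 12
u_2 = 3*12 = 36
u_3 = 3*36 = 108
u_4 = 3*108 = 324
u_5 = 3*324 = 972
u_6 = 3*972 = 2916
u_7 = 3*2916 = 8748
Sum = 4 + 12 + 36 + 108 + 324 + 972 + 2916 + 8748 = 13120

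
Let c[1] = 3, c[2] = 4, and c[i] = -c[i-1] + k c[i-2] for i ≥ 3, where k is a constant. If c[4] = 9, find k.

5

c[3] = -4 + 3k
c[4] = 4 + k
So 4 + k = 9, giving k = 5.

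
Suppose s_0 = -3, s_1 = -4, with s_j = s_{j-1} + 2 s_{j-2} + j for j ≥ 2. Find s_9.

s_2 = (-4) + 2(-3) + 2 = -8
s_3 = (-8) + 2(-4) + 3 = -13
s_4 = (-13) + 2(-8) + 4 = -25
s_5 = (-25) + 2(-13) + 5 = -46
s_6 = (-46) + 2(-25) + 6 = -90
s_7 = (-90) + 2(-46) + 7 = -175
s_8 = (-175) + 2(-90) + 8 = -347
s_9 = (-347) + 2(-175) + 9 = -688

-688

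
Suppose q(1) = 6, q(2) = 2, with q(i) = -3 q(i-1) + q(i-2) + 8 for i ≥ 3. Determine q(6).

q(3) = -3·2 + 6 + 8 = 8
q(4) = -3·8 + 2 + 8 = -14
q(5) = -3·(-14) + 8 + 8 = 58
q(6) = -3·58 + (-14) + 8 = -180

-180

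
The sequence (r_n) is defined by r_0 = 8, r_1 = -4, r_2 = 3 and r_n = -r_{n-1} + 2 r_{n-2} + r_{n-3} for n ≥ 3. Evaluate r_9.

-85

r_3 = -3 + 2(-4) + 8 = -3
r_4 = -(-3) + 2(3) + (-4) = 5
r_5 = -5 + 2(-3) + 3 = -8
r_6 = -(-8) + 2(5) + (-3) = 15
r_7 = -15 + 2(-8) + 5 = -26
r_8 = -(-26) + 2(15) + (-8) = 48
r_9 = -48 + 2(-26) + 15 = -85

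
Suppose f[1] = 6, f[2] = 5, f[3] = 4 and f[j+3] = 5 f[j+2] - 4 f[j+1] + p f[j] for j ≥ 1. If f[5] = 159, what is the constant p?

5

f[4] = 6p
f[5] = -16 + 35p
So -16 + 35p = 159, giving p = 5.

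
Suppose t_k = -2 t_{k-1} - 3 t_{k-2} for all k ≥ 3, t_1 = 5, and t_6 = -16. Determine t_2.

-4

Let t_2 = z.
t_3 = -15 - 2z
t_4 = 30 + z
t_5 = -15 + 4z
t_6 = -60 - 11z
So -60 - 11z = -16, giving z = -4.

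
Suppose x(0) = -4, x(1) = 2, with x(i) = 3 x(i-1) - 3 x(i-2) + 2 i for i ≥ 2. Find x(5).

x(2) = 3·2 - 3·(-4) + 4 = 22
x(3) = 3·22 - 3·2 + 6 = 66
x(4) = 3·66 - 3·22 + 8 = 140
x(5) = 3·140 - 3·66 + 10 = 232

232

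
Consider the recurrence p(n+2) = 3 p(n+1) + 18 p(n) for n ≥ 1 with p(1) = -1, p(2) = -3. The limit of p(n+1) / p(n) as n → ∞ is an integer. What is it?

6

The characteristic equation is r^2 - 3r - 18 = 0, which factors as (r - 6)(r + 3) = 0.
So the roots are 6 and -3. Since |6| > |-3| and the coefficient of 6^n is non-zero, the ratio tends to 6.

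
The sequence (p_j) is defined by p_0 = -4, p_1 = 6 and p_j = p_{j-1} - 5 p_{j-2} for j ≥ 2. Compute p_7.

p_2 = 6 - 5*(-4) = 26
p_3 = 26 - 5*6 = -4
p_4 = (-4) - 5*26 = -134
p_5 = (-134) - 5*(-4) = -114
p_6 = (-114) - 5*(-134) = 556
p_7 = 556 - 5*(-114) = 1126

1126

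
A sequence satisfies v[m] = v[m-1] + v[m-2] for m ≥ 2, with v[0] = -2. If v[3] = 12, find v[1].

Let v[1] = z.
v[2] = -2 + z
v[3] = -2 + 2z
So -2 + 2z = 12, giving z = 7.

7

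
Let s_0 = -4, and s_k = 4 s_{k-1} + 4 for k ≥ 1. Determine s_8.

s_1 = 4*(-4) + 4 = -12
s_2 = 4*(-12) + 4 = -44
s_3 = 4*(-44) + 4 = -172
s_4 = 4*(-172) + 4 = -684
s_5 = 4*(-684) + 4 = -2732
s_6 = 4*(-2732) + 4 = -10924
s_7 = 4*(-10924) + 4 = -43692
s_8 = 4*(-43692) + 4 = -174764

-174764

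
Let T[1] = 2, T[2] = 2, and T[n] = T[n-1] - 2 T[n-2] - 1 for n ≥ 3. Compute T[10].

-28

T[3] = 2 - 2·2 - 1 = -3
T[4] = (-3) - 2·2 - 1 = -8
T[5] = (-8) - 2·(-3) - 1 = -3
T[6] = (-3) - 2·(-8) - 1 = 12
T[7] = 12 - 2·(-3) - 1 = 17
T[8] = 17 - 2·12 - 1 = -8
T[9] = (-8) - 2·17 - 1 = -43
T[10] = (-43) - 2·(-8) - 1 = -28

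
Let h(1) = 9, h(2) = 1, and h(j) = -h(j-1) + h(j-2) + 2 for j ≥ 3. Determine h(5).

19

h(3) = -1 + 9 + 2 = 10
h(4) = -10 + 1 + 2 = -7
h(5) = -(-7) + 10 + 2 = 19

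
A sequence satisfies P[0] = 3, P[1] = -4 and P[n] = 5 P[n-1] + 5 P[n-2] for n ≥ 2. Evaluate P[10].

-10131250

P[2] = 5(-4) + 5(3) = -5
P[3] = 5(-5) + 5(-4) = -45
P[4] = 5(-45) + 5(-5) = -250
P[5] = 5(-250) + 5(-45) = -1475
P[6] = 5(-1475) + 5(-250) = -8625
P[7] = 5(-8625) + 5(-1475) = -50500
P[8] = 5(-50500) + 5(-8625) = -295625
P[9] = 5(-295625) + 5(-50500) = -1730625
P[10] = 5(-1730625) + 5(-295625) = -10131250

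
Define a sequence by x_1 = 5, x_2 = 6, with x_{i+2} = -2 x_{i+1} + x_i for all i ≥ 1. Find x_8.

x_3 = -2*6 + 5 = -7
x_4 = -2*(-7) + 6 = 20
x_5 = -2*20 + (-7) = -47
x_6 = -2*(-47) + 20 = 114
x_7 = -2*114 + (-47) = -275
x_8 = -2*(-275) + 114 = 664

664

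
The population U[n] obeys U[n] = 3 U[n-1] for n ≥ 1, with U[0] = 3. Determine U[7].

6561

U[1] = 3*3 = 9
U[2] = 3*9 = 27
U[3] = 3*27 = 81
U[4] = 3*81 = 243
U[5] = 3*243 = 729
U[6] = 3*729 = 2187
U[7] = 3*2187 = 6561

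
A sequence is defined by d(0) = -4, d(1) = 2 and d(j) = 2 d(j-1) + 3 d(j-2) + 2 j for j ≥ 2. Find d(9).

2458

d(2) = 2·2 + 3·(-4) + 4 = -4
d(3) = 2·(-4) + 3·2 + 6 = 4
d(4) = 2·4 + 3·(-4) + 8 = 4
d(5) = 2·4 + 3·4 + 10 = 30
d(6) = 2·30 + 3·4 + 12 = 84
d(7) = 2·84 + 3·30 + 14 = 272
d(8) = 2·272 + 3·84 + 16 = 812
d(9) = 2·812 + 3·272 + 18 = 2458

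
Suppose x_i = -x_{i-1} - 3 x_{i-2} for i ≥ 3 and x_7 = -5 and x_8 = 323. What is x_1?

Rearranging, x_{i-2} = (x_i + x_{i-1}) / -3.
x_6 = (323 + (-5)) / -3 = 318/-3 = -106
x_5 = (-5 + (-106)) / -3 = -111/-3 = 37
x_4 = (-106 + 37) / -3 = -69/-3 = 23
x_3 = (37 + 23) / -3 = 60/-3 = -20
x_2 = (23 + (-20)) / -3 = 3/-3 = -1
x_1 = (-20 + (-1)) / -3 = -21/-3 = 7

7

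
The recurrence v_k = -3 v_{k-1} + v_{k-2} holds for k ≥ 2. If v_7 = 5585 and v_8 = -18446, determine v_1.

5

Rearranging, v_{k-2} = v_k + 3 v_{k-1}.
v_6 = -18446 + 3*5585 = -1691
v_5 = 5585 + 3*(-1691) = 512
v_4 = -1691 + 3*512 = -155
v_3 = 512 + 3*(-155) = 47
v_2 = -155 + 3*47 = -14
v_1 = 47 + 3*(-14) = 5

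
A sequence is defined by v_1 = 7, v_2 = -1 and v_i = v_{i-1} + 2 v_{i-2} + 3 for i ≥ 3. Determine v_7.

196

v_3 = (-1) + 2·7 + 3 = 16
v_4 = 16 + 2·(-1) + 3 = 17
v_5 = 17 + 2·16 + 3 = 52
v_6 = 52 + 2·17 + 3 = 89
v_7 = 89 + 2·52 + 3 = 196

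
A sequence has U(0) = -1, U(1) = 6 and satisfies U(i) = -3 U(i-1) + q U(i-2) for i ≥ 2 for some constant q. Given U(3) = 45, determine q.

-1

U(2) = -18 - q
U(3) = 54 + 9q
So 54 + 9q = 45, giving q = -1.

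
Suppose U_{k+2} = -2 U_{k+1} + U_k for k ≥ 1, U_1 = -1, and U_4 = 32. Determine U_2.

Let U_2 = y.
U_3 = -1 - 2y
U_4 = 2 + 5y
So 2 + 5y = 32, giving y = 6.

6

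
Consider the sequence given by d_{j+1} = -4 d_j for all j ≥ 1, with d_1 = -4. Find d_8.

d_2 = -4*(-4) = 16
d_3 = -4*16 = -64
d_4 = -4*(-64) = 256
d_5 = -4*256 = -1024
d_6 = -4*(-1024) = 4096
d_7 = -4*4096 = -16384
d_8 = -4*(-16384) = 65536

65536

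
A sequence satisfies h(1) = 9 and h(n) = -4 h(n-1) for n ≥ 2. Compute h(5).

h(2) = -4·9 = -36
h(3) = -4·(-36) = 144
h(4) = -4·144 = -576
h(5) = -4·(-576) = 2304

2304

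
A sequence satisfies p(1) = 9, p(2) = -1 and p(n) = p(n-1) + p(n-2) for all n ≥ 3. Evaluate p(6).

p(3) = (-1) + 9 = 8
p(4) = 8 + (-1) = 7
p(5) = 7 + 8 = 15
p(6) = 15 + 7 = 22

22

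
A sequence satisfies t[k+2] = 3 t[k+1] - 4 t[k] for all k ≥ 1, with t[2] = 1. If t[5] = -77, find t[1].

Let t[1] = v.
t[3] = 3 - 4v
t[4] = 5 - 12v
t[5] = 3 - 20v
So 3 - 20v = -77, giving v = 4.

4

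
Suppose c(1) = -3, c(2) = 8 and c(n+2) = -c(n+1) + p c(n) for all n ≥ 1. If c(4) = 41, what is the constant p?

3

c(3) = -8 - 3p
c(4) = 8 + 11p
So 8 + 11p = 41, giving p = 3.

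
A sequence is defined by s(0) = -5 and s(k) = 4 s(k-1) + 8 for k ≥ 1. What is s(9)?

-611672

s(1) = 4·(-5) + 8 = -12
s(2) = 4·(-12) + 8 = -40
s(3) = 4·(-40) + 8 = -152
s(4) = 4·(-152) + 8 = -600
s(5) = 4·(-600) + 8 = -2392
s(6) = 4·(-2392) + 8 = -9560
s(7) = 4·(-9560) + 8 = -38232
s(8) = 4·(-38232) + 8 = -152920
s(9) = 4·(-152920) + 8 = -611672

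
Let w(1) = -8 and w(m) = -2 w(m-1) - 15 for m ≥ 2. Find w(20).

1572859

The fixed point is -15/(1 + 2) = -5, so w(m) + 5 = -2(w(m-1) + 5).
Hence w(m) = -3·(-2)^{m-1} - 5.
w(20) = -3·(-2)^{19} - 5 = -3·-524288 - 5 = 1572859.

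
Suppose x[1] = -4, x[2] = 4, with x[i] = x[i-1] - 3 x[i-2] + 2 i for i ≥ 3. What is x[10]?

-714

x[3] = 4 - 3·(-4) + 6 = 22
x[4] = 22 - 3·4 + 8 = 18
x[5] = 18 - 3·22 + 10 = -38
x[6] = (-38) - 3·18 + 12 = -80
x[7] = (-80) - 3·(-38) + 14 = 48
x[8] = 48 - 3·(-80) + 16 = 304
x[9] = 304 - 3·48 + 18 = 178
x[10] = 178 - 3·304 + 20 = -714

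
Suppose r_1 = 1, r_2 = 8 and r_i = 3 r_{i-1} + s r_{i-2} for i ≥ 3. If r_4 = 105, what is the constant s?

r_3 = 24 + s
r_4 = 72 + 11s
So 72 + 11s = 105, giving s = 3.

3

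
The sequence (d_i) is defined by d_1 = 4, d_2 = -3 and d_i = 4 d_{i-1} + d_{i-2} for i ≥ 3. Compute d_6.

-627

d_3 = 4(-3) + 4 = -8
d_4 = 4(-8) + (-3) = -35
d_5 = 4(-35) + (-8) = -148
d_6 = 4(-148) + (-35) = -627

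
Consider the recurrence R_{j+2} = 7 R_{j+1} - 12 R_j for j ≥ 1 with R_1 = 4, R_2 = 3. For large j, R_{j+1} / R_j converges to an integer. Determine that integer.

4

The characteristic equation is r^2 - 7r + 12 = 0, which factors as (r - 4)(r - 3) = 0.
So the roots are 4 and 3. Since |4| > |3| and the coefficient of 4^j is non-zero, the ratio tends to 4.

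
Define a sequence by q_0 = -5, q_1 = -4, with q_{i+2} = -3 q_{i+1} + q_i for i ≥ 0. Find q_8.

9763

q_2 = -3*(-4) + (-5) = 7
q_3 = -3*7 + (-4) = -25
q_4 = -3*(-25) + 7 = 82
q_5 = -3*82 + (-25) = -271
q_6 = -3*(-271) + 82 = 895
q_7 = -3*895 + (-271) = -2956
q_8 = -3*(-2956) + 895 = 9763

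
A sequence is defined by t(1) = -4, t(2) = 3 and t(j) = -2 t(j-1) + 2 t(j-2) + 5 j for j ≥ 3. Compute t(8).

774

t(3) = -2·3 + 2·(-4) + 15 = 1
t(4) = -2·1 + 2·3 + 20 = 24
t(5) = -2·24 + 2·1 + 25 = -21
t(6) = -2·(-21) + 2·24 + 30 = 120
t(7) = -2·120 + 2·(-21) + 35 = -247
t(8) = -2·(-247) + 2·120 + 40 = 774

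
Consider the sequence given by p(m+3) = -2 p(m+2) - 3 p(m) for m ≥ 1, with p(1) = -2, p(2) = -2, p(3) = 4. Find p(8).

p(4) = -2(4) - 3(-2) = -2
p(5) = -2(-2) - 3(-2) = 10
p(6) = -2(10) - 3(4) = -32
p(7) = -2(-32) - 3(-2) = 70
p(8) = -2(70) - 3(10) = -170

-170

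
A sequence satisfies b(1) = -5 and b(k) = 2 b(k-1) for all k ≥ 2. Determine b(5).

b(2) = 2·(-5) = -10
b(3) = 2·(-10) = -20
b(4) = 2·(-20) = -40
b(5) = 2·(-40) = -80

-80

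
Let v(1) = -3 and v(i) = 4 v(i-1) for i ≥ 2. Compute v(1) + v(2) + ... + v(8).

-65535

v(2) = 4(-3) = -12
v(3) = 4(-12) = -48
v(4) = 4(-48) = -192
v(5) = 4(-192) = -768
v(6) = 4(-768) = -3072
v(7) = 4(-3072) = -12288
v(8) = 4(-12288) = -49152
Sum = (-3) + (-12) + (-48) + (-192) + (-768) + (-3072) + (-12288) + (-49152) = -65535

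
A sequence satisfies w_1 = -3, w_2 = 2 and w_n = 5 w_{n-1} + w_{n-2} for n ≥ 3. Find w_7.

5177

w_3 = 5(2) + (-3) = 7
w_4 = 5(7) + 2 = 37
w_5 = 5(37) + 7 = 192
w_6 = 5(192) + 37 = 997
w_7 = 5(997) + 192 = 5177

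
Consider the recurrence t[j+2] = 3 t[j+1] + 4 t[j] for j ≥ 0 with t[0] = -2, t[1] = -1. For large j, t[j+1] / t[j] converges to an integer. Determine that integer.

4

The characteristic equation is r^2 - 3r - 4 = 0, which factors as (r - 4)(r + 1) = 0.
So the roots are 4 and -1. Since |4| > |-1| and the coefficient of 4^j is non-zero, the ratio tends to 4.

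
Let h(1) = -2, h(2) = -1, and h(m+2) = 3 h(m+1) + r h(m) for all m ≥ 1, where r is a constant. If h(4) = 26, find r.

-5

h(3) = -3 - 2r
h(4) = -9 - 7r
So -9 - 7r = 26, giving r = -5.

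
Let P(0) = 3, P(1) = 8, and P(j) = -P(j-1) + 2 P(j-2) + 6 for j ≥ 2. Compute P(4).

P(2) = -8 + 2*3 + 6 = 4
P(3) = -4 + 2*8 + 6 = 18
P(4) = -18 + 2*4 + 6 = -4

-4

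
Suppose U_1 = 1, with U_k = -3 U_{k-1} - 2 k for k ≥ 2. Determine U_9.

U_2 = -3(1) - 4 = -7
U_3 = -3(-7) - 6 = 15
U_4 = -3(15) - 8 = -53
U_5 = -3(-53) - 10 = 149
U_6 = -3(149) - 12 = -459
U_7 = -3(-459) - 14 = 1363
U_8 = -3(1363) - 16 = -4105
U_9 = -3(-4105) - 18 = 12297

12297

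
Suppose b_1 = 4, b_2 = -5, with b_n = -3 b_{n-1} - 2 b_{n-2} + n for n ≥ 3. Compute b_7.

b_3 = -3*(-5) - 2*4 + 3 = 10
b_4 = -3*10 - 2*(-5) + 4 = -16
b_5 = -3*(-16) - 2*10 + 5 = 33
b_6 = -3*33 - 2*(-16) + 6 = -61
b_7 = -3*(-61) - 2*33 + 7 = 124

124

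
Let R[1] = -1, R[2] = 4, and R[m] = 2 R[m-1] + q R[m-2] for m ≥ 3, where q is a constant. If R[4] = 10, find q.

-3

R[3] = 8 - q
R[4] = 16 + 2q
So 16 + 2q = 10, giving q = -3.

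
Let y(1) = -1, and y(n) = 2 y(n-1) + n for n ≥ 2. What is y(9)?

501

y(2) = 2*(-1) + 2 = 0
y(3) = 2*0 + 3 = 3
y(4) = 2*3 + 4 = 10
y(5) = 2*10 + 5 = 25
y(6) = 2*25 + 6 = 56
y(7) = 2*56 + 7 = 119
y(8) = 2*119 + 8 = 246
y(9) = 2*246 + 9 = 501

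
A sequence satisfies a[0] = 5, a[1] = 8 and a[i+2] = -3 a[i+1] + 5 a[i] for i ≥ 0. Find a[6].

-2039

a[2] = -3(8) + 5(5) = 1
a[3] = -3(1) + 5(8) = 37
a[4] = -3(37) + 5(1) = -106
a[5] = -3(-106) + 5(37) = 503
a[6] = -3(503) + 5(-106) = -2039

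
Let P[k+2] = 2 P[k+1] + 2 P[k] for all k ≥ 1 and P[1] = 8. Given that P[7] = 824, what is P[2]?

Let P[2] = y.
P[3] = 16 + 2y
P[4] = 32 + 6y
P[5] = 96 + 16y
P[6] = 256 + 44y
P[7] = 704 + 120y
So 704 + 120y = 824, giving y = 1.

1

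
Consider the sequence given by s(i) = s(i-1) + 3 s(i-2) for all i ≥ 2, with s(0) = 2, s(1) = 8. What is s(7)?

1016

s(2) = 8 + 3(2) = 14
s(3) = 14 + 3(8) = 38
s(4) = 38 + 3(14) = 80
s(5) = 80 + 3(38) = 194
s(6) = 194 + 3(80) = 434
s(7) = 434 + 3(194) = 1016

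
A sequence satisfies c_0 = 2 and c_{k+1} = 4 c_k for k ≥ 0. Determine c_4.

c_1 = 4*2 = 8
c_2 = 4*8 = 32
c_3 = 4*32 = 128
c_4 = 4*128 = 512

512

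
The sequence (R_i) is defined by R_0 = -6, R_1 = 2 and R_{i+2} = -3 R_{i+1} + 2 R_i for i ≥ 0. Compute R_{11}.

1523098

R_2 = -3·2 + 2·(-6) = -18
R_3 = -3·(-18) + 2·2 = 58
R_4 = -3·58 + 2·(-18) = -210
R_5 = -3·(-210) + 2·58 = 746
R_6 = -3·746 + 2·(-210) = -2658
R_7 = -3·(-2658) + 2·746 = 9466
R_8 = -3·9466 + 2·(-2658) = -33714
R_9 = -3·(-33714) + 2·9466 = 120074
R_{10} = -3·120074 + 2·(-33714) = -427650
R_{11} = -3·(-427650) + 2·120074 = 1523098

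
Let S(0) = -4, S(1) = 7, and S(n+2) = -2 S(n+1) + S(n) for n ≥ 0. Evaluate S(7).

S(2) = -2*7 + (-4) = -18
S(3) = -2*(-18) + 7 = 43
S(4) = -2*43 + (-18) = -104
S(5) = -2*(-104) + 43 = 251
S(6) = -2*251 + (-104) = -606
S(7) = -2*(-606) + 251 = 1463

1463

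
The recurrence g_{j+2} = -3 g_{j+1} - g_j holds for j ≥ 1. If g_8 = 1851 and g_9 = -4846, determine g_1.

5

Rearranging, g_{j-2} = -(g_j + 3 g_{j-1}).
g_7 = -(-4846 + 3(1851)) = -707
g_6 = -(1851 + 3(-707)) = 270
g_5 = -(-707 + 3(270)) = -103
g_4 = -(270 + 3(-103)) = 39
g_3 = -(-103 + 3(39)) = -14
g_2 = -(39 + 3(-14)) = 3
g_1 = -(-14 + 3(3)) = 5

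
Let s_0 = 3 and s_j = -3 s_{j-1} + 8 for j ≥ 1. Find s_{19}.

The fixed point is 8/(1 + 3) = 2, so s_j - 2 = -3(s_{j-1} - 2).
Hence s_j = 1·(-3)^j + 2.
s_{19} = 1·(-3)^{19} + 2 = 1·-1162261467 + 2 = -1162261465.

-1162261465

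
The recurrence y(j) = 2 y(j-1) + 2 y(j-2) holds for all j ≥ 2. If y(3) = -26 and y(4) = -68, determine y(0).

1

Rearranging, y(j-2) = (y(j) - 2 y(j-1)) / 2.
y(2) = (-68 - 2*(-26)) / 2 = -16/2 = -8
y(1) = (-26 - 2*(-8)) / 2 = -10/2 = -5
y(0) = (-8 - 2*(-5)) / 2 = 2/2 = 1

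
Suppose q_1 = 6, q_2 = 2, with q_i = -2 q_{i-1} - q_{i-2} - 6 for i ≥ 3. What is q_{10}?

90

q_3 = -2·2 - 6 - 6 = -16
q_4 = -2·(-16) - 2 - 6 = 24
q_5 = -2·24 - (-16) - 6 = -38
q_6 = -2·(-38) - 24 - 6 = 46
q_7 = -2·46 - (-38) - 6 = -60
q_8 = -2·(-60) - 46 - 6 = 68
q_9 = -2·68 - (-60) - 6 = -82
q_{10} = -2·(-82) - 68 - 6 = 90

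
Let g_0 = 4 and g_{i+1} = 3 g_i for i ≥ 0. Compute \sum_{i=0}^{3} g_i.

160

g_1 = 3·4 = 12
g_2 = 3·12 = 36
g_3 = 3·36 = 108
Sum = 4 + 12 + 36 + 108 = 160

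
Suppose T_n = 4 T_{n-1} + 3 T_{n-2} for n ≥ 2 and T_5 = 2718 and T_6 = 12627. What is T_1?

6

Rearranging, T_{n-2} = (T_n - 4 T_{n-1}) / 3.
T_4 = (12627 - 4*2718) / 3 = 1755/3 = 585
T_3 = (2718 - 4*585) / 3 = 378/3 = 126
T_2 = (585 - 4*126) / 3 = 81/3 = 27
T_1 = (126 - 4*27) / 3 = 18/3 = 6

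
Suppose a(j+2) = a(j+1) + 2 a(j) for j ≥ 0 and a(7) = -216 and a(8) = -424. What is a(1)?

Rearranging, a(j-2) = (a(j) - a(j-1)) / 2.
a(6) = (-424 - (-216)) / 2 = -208/2 = -104
a(5) = (-216 - (-104)) / 2 = -112/2 = -56
a(4) = (-104 - (-56)) / 2 = -48/2 = -24
a(3) = (-56 - (-24)) / 2 = -32/2 = -16
a(2) = (-24 - (-16)) / 2 = -8/2 = -4
a(1) = (-16 - (-4)) / 2 = -12/2 = -6

-6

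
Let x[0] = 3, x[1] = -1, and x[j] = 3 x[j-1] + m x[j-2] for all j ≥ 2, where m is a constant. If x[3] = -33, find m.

x[2] = -3 + 3m
x[3] = -9 + 8m
So -9 + 8m = -33, giving m = -3.

-3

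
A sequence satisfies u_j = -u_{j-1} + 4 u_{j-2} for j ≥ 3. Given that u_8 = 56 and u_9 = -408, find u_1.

-3

Rearranging, u_{j-2} = (u_j + u_{j-1}) / 4.
u_7 = (-408 + 56) / 4 = -352/4 = -88
u_6 = (56 + (-88)) / 4 = -32/4 = -8
u_5 = (-88 + (-8)) / 4 = -96/4 = -24
u_4 = (-8 + (-24)) / 4 = -32/4 = -8
u_3 = (-24 + (-8)) / 4 = -32/4 = -8
u_2 = (-8 + (-8)) / 4 = -16/4 = -4
u_1 = (-8 + (-4)) / 4 = -12/4 = -3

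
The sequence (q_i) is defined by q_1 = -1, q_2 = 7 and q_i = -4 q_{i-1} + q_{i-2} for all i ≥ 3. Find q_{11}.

-3010349

q_3 = -4(7) + (-1) = -29
q_4 = -4(-29) + 7 = 123
q_5 = -4(123) + (-29) = -521
q_6 = -4(-521) + 123 = 2207
q_7 = -4(2207) + (-521) = -9349
q_8 = -4(-9349) + 2207 = 39603
q_9 = -4(39603) + (-9349) = -167761
q_{10} = -4(-167761) + 39603 = 710647
q_{11} = -4(710647) + (-167761) = -3010349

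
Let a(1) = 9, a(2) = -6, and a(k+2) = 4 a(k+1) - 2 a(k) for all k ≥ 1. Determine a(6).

-1848

a(3) = 4·(-6) - 2·9 = -42
a(4) = 4·(-42) - 2·(-6) = -156
a(5) = 4·(-156) - 2·(-42) = -540
a(6) = 4·(-540) - 2·(-156) = -1848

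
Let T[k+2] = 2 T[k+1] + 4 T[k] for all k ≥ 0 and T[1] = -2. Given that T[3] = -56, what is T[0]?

-5

Let T[0] = v.
T[2] = -4 + 4v
T[3] = -16 + 8v
So -16 + 8v = -56, giving v = -5.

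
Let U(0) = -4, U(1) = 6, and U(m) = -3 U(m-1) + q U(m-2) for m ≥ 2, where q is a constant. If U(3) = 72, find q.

1

U(2) = -18 - 4q
U(3) = 54 + 18q
So 54 + 18q = 72, giving q = 1.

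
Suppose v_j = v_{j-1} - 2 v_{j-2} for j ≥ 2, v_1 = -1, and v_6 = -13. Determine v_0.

-4

Let v_0 = x.
v_2 = -1 - 2x
v_3 = 1 - 2x
v_4 = 3 + 2x
v_5 = 1 + 6x
v_6 = -5 + 2x
So -5 + 2x = -13, giving x = -4.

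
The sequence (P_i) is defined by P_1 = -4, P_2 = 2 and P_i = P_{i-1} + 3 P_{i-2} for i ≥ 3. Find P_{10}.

P_3 = 2 + 3(-4) = -10
P_4 = (-10) + 3(2) = -4
P_5 = (-4) + 3(-10) = -34
P_6 = (-34) + 3(-4) = -46
P_7 = (-46) + 3(-34) = -148
P_8 = (-148) + 3(-46) = -286
P_9 = (-286) + 3(-148) = -730
P_{10} = (-730) + 3(-286) = -1588

-1588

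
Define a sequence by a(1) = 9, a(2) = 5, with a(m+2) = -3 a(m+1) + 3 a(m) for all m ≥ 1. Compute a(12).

-1076976

a(3) = -3*5 + 3*9 = 12
a(4) = -3*12 + 3*5 = -21
a(5) = -3*(-21) + 3*12 = 99
a(6) = -3*99 + 3*(-21) = -360
a(7) = -3*(-360) + 3*99 = 1377
a(8) = -3*1377 + 3*(-360) = -5211
a(9) = -3*(-5211) + 3*1377 = 19764
a(10) = -3*19764 + 3*(-5211) = -74925
a(11) = -3*(-74925) + 3*19764 = 284067
a(12) = -3*284067 + 3*(-74925) = -1076976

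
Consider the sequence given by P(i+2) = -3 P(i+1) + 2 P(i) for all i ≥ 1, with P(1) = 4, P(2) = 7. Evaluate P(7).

-2353

P(3) = -3(7) + 2(4) = -13
P(4) = -3(-13) + 2(7) = 53
P(5) = -3(53) + 2(-13) = -185
P(6) = -3(-185) + 2(53) = 661
P(7) = -3(661) + 2(-185) = -2353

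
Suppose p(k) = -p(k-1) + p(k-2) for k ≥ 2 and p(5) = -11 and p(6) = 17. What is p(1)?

-4

Rearranging, p(k-2) = p(k) + p(k-1).
p(4) = 17 + (-11) = 6
p(3) = -11 + 6 = -5
p(2) = 6 + (-5) = 1
p(1) = -5 + 1 = -4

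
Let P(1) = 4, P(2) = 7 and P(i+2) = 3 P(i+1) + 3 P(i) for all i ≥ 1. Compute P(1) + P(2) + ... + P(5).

623

P(3) = 3(7) + 3(4) = 33
P(4) = 3(33) + 3(7) = 120
P(5) = 3(120) + 3(33) = 459
Sum = 4 + 7 + 33 + 120 + 459 = 623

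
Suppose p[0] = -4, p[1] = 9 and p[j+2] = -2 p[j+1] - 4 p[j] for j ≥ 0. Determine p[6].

p[2] = -2(9) - 4(-4) = -2
p[3] = -2(-2) - 4(9) = -32
p[4] = -2(-32) - 4(-2) = 72
p[5] = -2(72) - 4(-32) = -16
p[6] = -2(-16) - 4(72) = -256

-256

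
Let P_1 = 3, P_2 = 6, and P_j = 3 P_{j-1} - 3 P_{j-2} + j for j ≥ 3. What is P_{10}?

-392

P_3 = 3*6 - 3*3 + 3 = 12
P_4 = 3*12 - 3*6 + 4 = 22
P_5 = 3*22 - 3*12 + 5 = 35
P_6 = 3*35 - 3*22 + 6 = 45
P_7 = 3*45 - 3*35 + 7 = 37
P_8 = 3*37 - 3*45 + 8 = -16
P_9 = 3*(-16) - 3*37 + 9 = -150
P_{10} = 3*(-150) - 3*(-16) + 10 = -392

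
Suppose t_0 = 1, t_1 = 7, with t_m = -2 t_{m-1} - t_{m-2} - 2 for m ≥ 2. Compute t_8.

-71

t_2 = -2(7) - 1 - 2 = -17
t_3 = -2(-17) - 7 - 2 = 25
t_4 = -2(25) - (-17) - 2 = -35
t_5 = -2(-35) - 25 - 2 = 43
t_6 = -2(43) - (-35) - 2 = -53
t_7 = -2(-53) - 43 - 2 = 61
t_8 = -2(61) - (-53) - 2 = -71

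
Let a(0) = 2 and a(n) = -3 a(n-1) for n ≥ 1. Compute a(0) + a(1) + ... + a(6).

a(1) = -3(2) = -6
a(2) = -3(-6) = 18
a(3) = -3(18) = -54
a(4) = -3(-54) = 162
a(5) = -3(162) = -486
a(6) = -3(-486) = 1458
Sum = 2 + (-6) + 18 + (-54) + 162 + (-486) + 1458 = 1094

1094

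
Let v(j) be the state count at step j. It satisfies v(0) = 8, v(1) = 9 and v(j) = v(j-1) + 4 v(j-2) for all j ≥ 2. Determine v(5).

v(2) = 9 + 4*8 = 41
v(3) = 41 + 4*9 = 77
v(4) = 77 + 4*41 = 241
v(5) = 241 + 4*77 = 549

549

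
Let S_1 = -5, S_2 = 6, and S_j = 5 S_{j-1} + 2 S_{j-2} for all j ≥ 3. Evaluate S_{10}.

2685496

S_3 = 5*6 + 2*(-5) = 20
S_4 = 5*20 + 2*6 = 112
S_5 = 5*112 + 2*20 = 600
S_6 = 5*600 + 2*112 = 3224
S_7 = 5*3224 + 2*600 = 17320
S_8 = 5*17320 + 2*3224 = 93048
S_9 = 5*93048 + 2*17320 = 499880
S_{10} = 5*499880 + 2*93048 = 2685496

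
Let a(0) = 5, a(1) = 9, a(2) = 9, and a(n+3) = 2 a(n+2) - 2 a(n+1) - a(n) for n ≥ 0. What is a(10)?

a(3) = 2·9 - 2·9 - 5 = -5
a(4) = 2·(-5) - 2·9 - 9 = -37
a(5) = 2·(-37) - 2·(-5) - 9 = -73
a(6) = 2·(-73) - 2·(-37) - (-5) = -67
a(7) = 2·(-67) - 2·(-73) - (-37) = 49
a(8) = 2·49 - 2·(-67) - (-73) = 305
a(9) = 2·305 - 2·49 - (-67) = 579
a(10) = 2·579 - 2·305 - 49 = 499

499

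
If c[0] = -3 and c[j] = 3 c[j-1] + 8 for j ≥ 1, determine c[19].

1162261463

The fixed point is 8/(1 - 3) = -4, so c[j] + 4 = 3(c[j-1] + 4).
Hence c[j] = 1·3^j - 4.
c[19] = 1·3^{19} - 4 = 1·1162261467 - 4 = 1162261463.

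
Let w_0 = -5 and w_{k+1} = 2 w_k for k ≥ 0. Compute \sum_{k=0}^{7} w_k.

w_1 = 2·(-5) = -10
w_2 = 2·(-10) = -20
w_3 = 2·(-20) = -40
w_4 = 2·(-40) = -80
w_5 = 2·(-80) = -160
w_6 = 2·(-160) = -320
w_7 = 2·(-320) = -640
Sum = (-5) + (-10) + (-20) + (-40) + (-80) + (-160) + (-320) + (-640) = -1275

-1275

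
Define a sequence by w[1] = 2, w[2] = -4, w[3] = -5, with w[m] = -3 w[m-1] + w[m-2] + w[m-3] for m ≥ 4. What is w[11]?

-52381

w[4] = -3·(-5) + (-4) + 2 = 13
w[5] = -3·13 + (-5) + (-4) = -48
w[6] = -3·(-48) + 13 + (-5) = 152
w[7] = -3·152 + (-48) + 13 = -491
w[8] = -3·(-491) + 152 + (-48) = 1577
w[9] = -3·1577 + (-491) + 152 = -5070
w[10] = -3·(-5070) + 1577 + (-491) = 16296
w[11] = -3·16296 + (-5070) + 1577 = -52381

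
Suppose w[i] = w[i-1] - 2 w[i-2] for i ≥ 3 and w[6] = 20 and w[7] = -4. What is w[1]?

Rearranging, w[i-2] = (w[i] - w[i-1]) / -2.
w[5] = (-4 - 20) / -2 = -24/-2 = 12
w[4] = (20 - 12) / -2 = 8/-2 = -4
w[3] = (12 - (-4)) / -2 = 16/-2 = -8
w[2] = (-4 - (-8)) / -2 = 4/-2 = -2
w[1] = (-8 - (-2)) / -2 = -6/-2 = 3

3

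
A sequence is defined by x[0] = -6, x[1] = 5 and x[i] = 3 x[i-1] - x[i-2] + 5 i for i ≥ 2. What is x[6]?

x[2] = 3*5 - (-6) + 10 = 31
x[3] = 3*31 - 5 + 15 = 103
x[4] = 3*103 - 31 + 20 = 298
x[5] = 3*298 - 103 + 25 = 816
x[6] = 3*816 - 298 + 30 = 2180

2180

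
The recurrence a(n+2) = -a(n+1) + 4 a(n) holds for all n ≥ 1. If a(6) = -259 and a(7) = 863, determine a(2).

1

Rearranging, a(n-2) = (a(n) + a(n-1)) / 4.
a(5) = (863 + (-259)) / 4 = 604/4 = 151
a(4) = (-259 + 151) / 4 = -108/4 = -27
a(3) = (151 + (-27)) / 4 = 124/4 = 31
a(2) = (-27 + 31) / 4 = 4/4 = 1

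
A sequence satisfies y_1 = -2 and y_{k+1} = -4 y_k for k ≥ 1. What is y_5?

-512

y_2 = -4(-2) = 8
y_3 = -4(8) = -32
y_4 = -4(-32) = 128
y_5 = -4(128) = -512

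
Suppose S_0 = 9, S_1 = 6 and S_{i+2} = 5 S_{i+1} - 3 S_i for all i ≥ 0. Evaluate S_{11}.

-713883

S_2 = 5*6 - 3*9 = 3
S_3 = 5*3 - 3*6 = -3
S_4 = 5*(-3) - 3*3 = -24
S_5 = 5*(-24) - 3*(-3) = -111
S_6 = 5*(-111) - 3*(-24) = -483
S_7 = 5*(-483) - 3*(-111) = -2082
S_8 = 5*(-2082) - 3*(-483) = -8961
S_9 = 5*(-8961) - 3*(-2082) = -38559
S_{10} = 5*(-38559) - 3*(-8961) = -165912
S_{11} = 5*(-165912) - 3*(-38559) = -713883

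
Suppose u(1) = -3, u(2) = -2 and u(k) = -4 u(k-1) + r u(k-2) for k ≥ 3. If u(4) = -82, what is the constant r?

-5

u(3) = 8 - 3r
u(4) = -32 + 10r
So -32 + 10r = -82, giving r = -5.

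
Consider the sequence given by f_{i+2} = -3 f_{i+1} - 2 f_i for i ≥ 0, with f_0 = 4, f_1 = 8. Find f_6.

-752

f_2 = -3·8 - 2·4 = -32
f_3 = -3·(-32) - 2·8 = 80
f_4 = -3·80 - 2·(-32) = -176
f_5 = -3·(-176) - 2·80 = 368
f_6 = -3·368 - 2·(-176) = -752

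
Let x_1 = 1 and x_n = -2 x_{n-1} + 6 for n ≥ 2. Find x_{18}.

131074

The fixed point is 6/(1 + 2) = 2, so x_n - 2 = -2(x_{n-1} - 2).
Hence x_n = -1·(-2)^{n-1} + 2.
x_{18} = -1·(-2)^{17} + 2 = -1·-131072 + 2 = 131074.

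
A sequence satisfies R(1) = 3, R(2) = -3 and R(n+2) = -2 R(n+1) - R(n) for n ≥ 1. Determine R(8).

-3

R(3) = -2·(-3) - 3 = 3
R(4) = -2·3 - (-3) = -3
R(5) = -2·(-3) - 3 = 3
R(6) = -2·3 - (-3) = -3
R(7) = -2·(-3) - 3 = 3
R(8) = -2·3 - (-3) = -3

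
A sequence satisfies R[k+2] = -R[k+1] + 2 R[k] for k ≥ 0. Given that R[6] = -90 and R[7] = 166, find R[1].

Rearranging, R[k-2] = (R[k] + R[k-1]) / 2.
R[5] = (166 + (-90)) / 2 = 76/2 = 38
R[4] = (-90 + 38) / 2 = -52/2 = -26
R[3] = (38 + (-26)) / 2 = 12/2 = 6
R[2] = (-26 + 6) / 2 = -20/2 = -10
R[1] = (6 + (-10)) / 2 = -4/2 = -2

-2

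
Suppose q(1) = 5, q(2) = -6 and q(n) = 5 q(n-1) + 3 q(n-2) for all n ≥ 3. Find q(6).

-2829

q(3) = 5·(-6) + 3·5 = -15
q(4) = 5·(-15) + 3·(-6) = -93
q(5) = 5·(-93) + 3·(-15) = -510
q(6) = 5·(-510) + 3·(-93) = -2829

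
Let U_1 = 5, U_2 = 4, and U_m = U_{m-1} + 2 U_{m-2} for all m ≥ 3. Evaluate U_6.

94

U_3 = 4 + 2*5 = 14
U_4 = 14 + 2*4 = 22
U_5 = 22 + 2*14 = 50
U_6 = 50 + 2*22 = 94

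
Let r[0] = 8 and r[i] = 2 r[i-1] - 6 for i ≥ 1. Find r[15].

The fixed point is -6/(1 - 2) = 6, so r[i] - 6 = 2(r[i-1] - 6).
Hence r[i] = 2·2^i + 6.
r[15] = 2·2^{15} + 6 = 2·32768 + 6 = 65542.

65542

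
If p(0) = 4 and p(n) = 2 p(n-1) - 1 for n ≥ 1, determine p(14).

The fixed point is -1/(1 - 2) = 1, so p(n) - 1 = 2(p(n-1) - 1).
Hence p(n) = 3·2^n + 1.
p(14) = 3·2^{14} + 1 = 3·16384 + 1 = 49153.

49153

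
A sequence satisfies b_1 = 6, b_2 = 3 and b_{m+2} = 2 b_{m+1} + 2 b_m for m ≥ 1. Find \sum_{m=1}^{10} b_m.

b_3 = 2(3) + 2(6) = 18
b_4 = 2(18) + 2(3) = 42
b_5 = 2(42) + 2(18) = 120
b_6 = 2(120) + 2(42) = 324
b_7 = 2(324) + 2(120) = 888
b_8 = 2(888) + 2(324) = 2424
b_9 = 2(2424) + 2(888) = 6624
b_{10} = 2(6624) + 2(2424) = 18096
Sum = 6 + 3 + 18 + 42 + 120 + 324 + 888 + 2424 + 6624 + 18096 = 28545

28545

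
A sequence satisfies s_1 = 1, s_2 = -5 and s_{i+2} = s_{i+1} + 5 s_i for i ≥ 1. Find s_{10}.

-7525

s_3 = (-5) + 5*1 = 0
s_4 = 0 + 5*(-5) = -25
s_5 = (-25) + 5*0 = -25
s_6 = (-25) + 5*(-25) = -150
s_7 = (-150) + 5*(-25) = -275
s_8 = (-275) + 5*(-150) = -1025
s_9 = (-1025) + 5*(-275) = -2400
s_{10} = (-2400) + 5*(-1025) = -7525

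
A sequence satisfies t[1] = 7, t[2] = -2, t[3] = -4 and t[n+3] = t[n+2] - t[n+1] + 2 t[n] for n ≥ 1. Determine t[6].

-8

t[4] = (-4) - (-2) + 2(7) = 12
t[5] = 12 - (-4) + 2(-2) = 12
t[6] = 12 - 12 + 2(-4) = -8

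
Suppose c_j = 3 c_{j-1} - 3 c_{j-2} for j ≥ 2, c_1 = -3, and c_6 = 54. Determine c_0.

Let c_0 = v.
c_2 = -9 - 3v
c_3 = -18 - 9v
c_4 = -27 - 18v
c_5 = -27 - 27v
c_6 = -27v
So -27v = 54, giving v = -2.

-2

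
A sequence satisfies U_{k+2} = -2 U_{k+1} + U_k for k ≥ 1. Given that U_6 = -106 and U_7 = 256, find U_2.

-2

Rearranging, U_{k-2} = U_k + 2 U_{k-1}.
U_5 = 256 + 2*(-106) = 44
U_4 = -106 + 2*44 = -18
U_3 = 44 + 2*(-18) = 8
U_2 = -18 + 2*8 = -2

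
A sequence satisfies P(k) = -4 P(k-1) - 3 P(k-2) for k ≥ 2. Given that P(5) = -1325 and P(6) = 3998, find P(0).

-6

Rearranging, P(k-2) = (P(k) + 4 P(k-1)) / -3.
P(4) = (3998 + 4·(-1325)) / -3 = -1302/-3 = 434
P(3) = (-1325 + 4·434) / -3 = 411/-3 = -137
P(2) = (434 + 4·(-137)) / -3 = -114/-3 = 38
P(1) = (-137 + 4·38) / -3 = 15/-3 = -5
P(0) = (38 + 4·(-5)) / -3 = 18/-3 = -6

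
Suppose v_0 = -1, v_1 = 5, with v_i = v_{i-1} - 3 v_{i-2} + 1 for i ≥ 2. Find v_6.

79

v_2 = 5 - 3·(-1) + 1 = 9
v_3 = 9 - 3·5 + 1 = -5
v_4 = (-5) - 3·9 + 1 = -31
v_5 = (-31) - 3·(-5) + 1 = -15
v_6 = (-15) - 3·(-31) + 1 = 79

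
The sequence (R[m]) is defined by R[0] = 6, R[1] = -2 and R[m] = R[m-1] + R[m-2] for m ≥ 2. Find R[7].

22

R[2] = (-2) + 6 = 4
R[3] = 4 + (-2) = 2
R[4] = 2 + 4 = 6
R[5] = 6 + 2 = 8
R[6] = 8 + 6 = 14
R[7] = 14 + 8 = 22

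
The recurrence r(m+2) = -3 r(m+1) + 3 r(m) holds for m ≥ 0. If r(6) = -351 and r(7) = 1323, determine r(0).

Rearranging, r(m-2) = (r(m) + 3 r(m-1)) / 3.
r(5) = (1323 + 3(-351)) / 3 = 270/3 = 90
r(4) = (-351 + 3(90)) / 3 = -81/3 = -27
r(3) = (90 + 3(-27)) / 3 = 9/3 = 3
r(2) = (-27 + 3(3)) / 3 = -18/3 = -6
r(1) = (3 + 3(-6)) / 3 = -15/3 = -5
r(0) = (-6 + 3(-5)) / 3 = -21/3 = -7

-7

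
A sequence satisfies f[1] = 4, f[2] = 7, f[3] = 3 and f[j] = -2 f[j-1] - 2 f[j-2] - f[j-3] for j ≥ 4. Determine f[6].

f[4] = -2·3 - 2·7 - 4 = -24
f[5] = -2·(-24) - 2·3 - 7 = 35
f[6] = -2·35 - 2·(-24) - 3 = -25

-25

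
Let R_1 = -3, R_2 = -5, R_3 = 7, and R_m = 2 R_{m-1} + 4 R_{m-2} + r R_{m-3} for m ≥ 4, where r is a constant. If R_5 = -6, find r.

2

R_4 = -6 - 3r
R_5 = 16 - 11r
So 16 - 11r = -6, giving r = 2.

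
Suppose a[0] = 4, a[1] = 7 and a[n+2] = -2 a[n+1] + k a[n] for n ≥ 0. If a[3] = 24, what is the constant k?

a[2] = -14 + 4k
a[3] = 28 - k
So 28 - k = 24, giving k = 4.

4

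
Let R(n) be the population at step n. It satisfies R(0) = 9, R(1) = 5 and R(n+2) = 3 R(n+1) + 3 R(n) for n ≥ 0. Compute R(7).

R(2) = 3·5 + 3·9 = 42
R(3) = 3·42 + 3·5 = 141
R(4) = 3·141 + 3·42 = 549
R(5) = 3·549 + 3·141 = 2070
R(6) = 3·2070 + 3·549 = 7857
R(7) = 3·7857 + 3·2070 = 29781

29781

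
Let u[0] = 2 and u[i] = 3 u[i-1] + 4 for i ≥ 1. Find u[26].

The fixed point is 4/(1 - 3) = -2, so u[i] + 2 = 3(u[i-1] + 2).
Hence u[i] = 4·3^i - 2.
u[26] = 4·3^{26} - 2 = 4·2541865828329 - 2 = 10167463313314.

10167463313314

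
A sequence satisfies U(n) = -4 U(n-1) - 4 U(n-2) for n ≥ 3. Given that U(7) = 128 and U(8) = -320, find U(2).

1

Rearranging, U(n-2) = (U(n) + 4 U(n-1)) / -4.
U(6) = (-320 + 4*128) / -4 = 192/-4 = -48
U(5) = (128 + 4*(-48)) / -4 = -64/-4 = 16
U(4) = (-48 + 4*16) / -4 = 16/-4 = -4
U(3) = (16 + 4*(-4)) / -4 = 0/-4 = 0
U(2) = (-4 + 4*0) / -4 = -4/-4 = 1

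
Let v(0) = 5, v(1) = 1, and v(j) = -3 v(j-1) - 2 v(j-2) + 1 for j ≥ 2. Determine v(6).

-352

v(2) = -3(1) - 2(5) + 1 = -12
v(3) = -3(-12) - 2(1) + 1 = 35
v(4) = -3(35) - 2(-12) + 1 = -80
v(5) = -3(-80) - 2(35) + 1 = 171
v(6) = -3(171) - 2(-80) + 1 = -352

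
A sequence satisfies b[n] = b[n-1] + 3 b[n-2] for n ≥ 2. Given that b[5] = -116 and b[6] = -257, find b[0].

Rearranging, b[n-2] = (b[n] - b[n-1]) / 3.
b[4] = (-257 - (-116)) / 3 = -141/3 = -47
b[3] = (-116 - (-47)) / 3 = -69/3 = -23
b[2] = (-47 - (-23)) / 3 = -24/3 = -8
b[1] = (-23 - (-8)) / 3 = -15/3 = -5
b[0] = (-8 - (-5)) / 3 = -3/3 = -1

-1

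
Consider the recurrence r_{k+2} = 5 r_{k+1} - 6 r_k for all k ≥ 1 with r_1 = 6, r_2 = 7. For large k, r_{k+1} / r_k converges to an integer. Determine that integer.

3

The characteristic equation is r^2 - 5r + 6 = 0, which factors as (r - 3)(r - 2) = 0.
So the roots are 3 and 2. Since |3| > |2| and the coefficient of 3^k is non-zero, the ratio tends to 3.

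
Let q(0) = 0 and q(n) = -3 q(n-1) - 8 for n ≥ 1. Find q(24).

564859072960

The fixed point is -8/(1 + 3) = -2, so q(n) + 2 = -3(q(n-1) + 2).
Hence q(n) = 2·(-3)^n - 2.
q(24) = 2·(-3)^{24} - 2 = 2·282429536481 - 2 = 564859072960.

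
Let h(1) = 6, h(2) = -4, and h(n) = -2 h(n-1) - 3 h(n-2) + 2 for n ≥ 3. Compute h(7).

144

h(3) = -2*(-4) - 3*6 + 2 = -8
h(4) = -2*(-8) - 3*(-4) + 2 = 30
h(5) = -2*30 - 3*(-8) + 2 = -34
h(6) = -2*(-34) - 3*30 + 2 = -20
h(7) = -2*(-20) - 3*(-34) + 2 = 144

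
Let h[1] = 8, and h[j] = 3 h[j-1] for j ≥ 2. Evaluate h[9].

h[2] = 3*8 = 24
h[3] = 3*24 = 72
h[4] = 3*72 = 216
h[5] = 3*216 = 648
h[6] = 3*648 = 1944
h[7] = 3*1944 = 5832
h[8] = 3*5832 = 17496
h[9] = 3*17496 = 52488

52488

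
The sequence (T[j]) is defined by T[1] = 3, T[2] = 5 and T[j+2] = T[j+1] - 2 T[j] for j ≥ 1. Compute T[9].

T[3] = 5 - 2*3 = -1
T[4] = (-1) - 2*5 = -11
T[5] = (-11) - 2*(-1) = -9
T[6] = (-9) - 2*(-11) = 13
T[7] = 13 - 2*(-9) = 31
T[8] = 31 - 2*13 = 5
T[9] = 5 - 2*31 = -57

-57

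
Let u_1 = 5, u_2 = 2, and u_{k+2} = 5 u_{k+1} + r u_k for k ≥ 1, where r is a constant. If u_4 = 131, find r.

3

u_3 = 10 + 5r
u_4 = 50 + 27r
So 50 + 27r = 131, giving r = 3.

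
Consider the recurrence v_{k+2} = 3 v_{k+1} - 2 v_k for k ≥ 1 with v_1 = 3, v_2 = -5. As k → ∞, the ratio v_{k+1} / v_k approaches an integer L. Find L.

The characteristic equation is r^2 - 3r + 2 = 0, which factors as (r - 2)(r - 1) = 0.
So the roots are 2 and 1. Since |2| > |1| and the coefficient of 2^k is non-zero, the ratio tends to 2.

2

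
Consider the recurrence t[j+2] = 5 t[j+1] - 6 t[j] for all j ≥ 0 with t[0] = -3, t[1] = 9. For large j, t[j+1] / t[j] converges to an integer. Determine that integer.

3

The characteristic equation is r^2 - 5r + 6 = 0, which factors as (r - 3)(r - 2) = 0.
So the roots are 3 and 2. Since |3| > |2| and the coefficient of 3^j is non-zero, the ratio tends to 3.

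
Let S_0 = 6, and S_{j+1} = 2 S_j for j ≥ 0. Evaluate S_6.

384

S_1 = 2(6) = 12
S_2 = 2(12) = 24
S_3 = 2(24) = 48
S_4 = 2(48) = 96
S_5 = 2(96) = 192
S_6 = 2(192) = 384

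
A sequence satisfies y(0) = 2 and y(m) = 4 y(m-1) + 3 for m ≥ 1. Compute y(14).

The fixed point is 3/(1 - 4) = -1, so y(m) + 1 = 4(y(m-1) + 1).
Hence y(m) = 3·4^m - 1.
y(14) = 3·4^{14} - 1 = 3·268435456 - 1 = 805306367.

805306367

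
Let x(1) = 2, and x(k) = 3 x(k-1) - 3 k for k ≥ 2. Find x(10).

x(2) = 3(2) - 6 = 0
x(3) = 3(0) - 9 = -9
x(4) = 3(-9) - 12 = -39
x(5) = 3(-39) - 15 = -132
x(6) = 3(-132) - 18 = -414
x(7) = 3(-414) - 21 = -1263
x(8) = 3(-1263) - 24 = -3813
x(9) = 3(-3813) - 27 = -11466
x(10) = 3(-11466) - 30 = -34428

-34428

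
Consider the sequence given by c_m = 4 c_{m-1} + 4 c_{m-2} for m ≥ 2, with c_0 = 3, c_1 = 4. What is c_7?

c_2 = 4*4 + 4*3 = 28
c_3 = 4*28 + 4*4 = 128
c_4 = 4*128 + 4*28 = 624
c_5 = 4*624 + 4*128 = 3008
c_6 = 4*3008 + 4*624 = 14528
c_7 = 4*14528 + 4*3008 = 70144

70144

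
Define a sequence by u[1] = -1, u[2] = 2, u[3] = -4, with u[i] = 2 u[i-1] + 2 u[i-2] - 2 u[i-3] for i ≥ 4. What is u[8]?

u[4] = 2*(-4) + 2*2 - 2*(-1) = -2
u[5] = 2*(-2) + 2*(-4) - 2*2 = -16
u[6] = 2*(-16) + 2*(-2) - 2*(-4) = -28
u[7] = 2*(-28) + 2*(-16) - 2*(-2) = -84
u[8] = 2*(-84) + 2*(-28) - 2*(-16) = -192

-192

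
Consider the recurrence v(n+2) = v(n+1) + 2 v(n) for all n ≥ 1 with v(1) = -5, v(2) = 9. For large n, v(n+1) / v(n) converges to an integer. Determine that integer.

2

The characteristic equation is r^2 - r - 2 = 0, which factors as (r - 2)(r + 1) = 0.
So the roots are 2 and -1. Since |2| > |-1| and the coefficient of 2^n is non-zero, the ratio tends to 2.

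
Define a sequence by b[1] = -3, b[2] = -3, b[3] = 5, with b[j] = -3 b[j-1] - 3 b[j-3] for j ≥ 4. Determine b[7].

b[4] = -3*5 - 3*(-3) = -6
b[5] = -3*(-6) - 3*(-3) = 27
b[6] = -3*27 - 3*5 = -96
b[7] = -3*(-96) - 3*(-6) = 306

306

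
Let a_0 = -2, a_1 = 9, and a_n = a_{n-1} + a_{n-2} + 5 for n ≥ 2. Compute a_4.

a_2 = 9 + (-2) + 5 = 12
a_3 = 12 + 9 + 5 = 26
a_4 = 26 + 12 + 5 = 43

43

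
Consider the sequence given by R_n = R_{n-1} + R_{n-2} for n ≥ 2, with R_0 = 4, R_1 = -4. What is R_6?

R_2 = (-4) + 4 = 0
R_3 = 0 + (-4) = -4
R_4 = (-4) + 0 = -4
R_5 = (-4) + (-4) = -8
R_6 = (-8) + (-4) = -12

-12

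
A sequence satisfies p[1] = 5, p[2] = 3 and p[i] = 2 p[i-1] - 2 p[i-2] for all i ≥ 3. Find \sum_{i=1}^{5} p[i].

p[3] = 2·3 - 2·5 = -4
p[4] = 2·(-4) - 2·3 = -14
p[5] = 2·(-14) - 2·(-4) = -20
Sum = 5 + 3 + (-4) + (-14) + (-20) = -30

-30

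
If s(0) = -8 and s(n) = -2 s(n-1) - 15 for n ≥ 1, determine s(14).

-49157

The fixed point is -15/(1 + 2) = -5, so s(n) + 5 = -2(s(n-1) + 5).
Hence s(n) = -3·(-2)^n - 5.
s(14) = -3·(-2)^{14} - 5 = -3·16384 - 5 = -49157.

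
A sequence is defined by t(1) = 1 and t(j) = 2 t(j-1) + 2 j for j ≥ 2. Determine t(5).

t(2) = 2(1) + 4 = 6
t(3) = 2(6) + 6 = 18
t(4) = 2(18) + 8 = 44
t(5) = 2(44) + 10 = 98

98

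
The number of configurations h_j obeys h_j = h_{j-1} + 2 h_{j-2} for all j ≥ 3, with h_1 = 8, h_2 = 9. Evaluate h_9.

h_3 = 9 + 2(8) = 25
h_4 = 25 + 2(9) = 43
h_5 = 43 + 2(25) = 93
h_6 = 93 + 2(43) = 179
h_7 = 179 + 2(93) = 365
h_8 = 365 + 2(179) = 723
h_9 = 723 + 2(365) = 1453

1453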